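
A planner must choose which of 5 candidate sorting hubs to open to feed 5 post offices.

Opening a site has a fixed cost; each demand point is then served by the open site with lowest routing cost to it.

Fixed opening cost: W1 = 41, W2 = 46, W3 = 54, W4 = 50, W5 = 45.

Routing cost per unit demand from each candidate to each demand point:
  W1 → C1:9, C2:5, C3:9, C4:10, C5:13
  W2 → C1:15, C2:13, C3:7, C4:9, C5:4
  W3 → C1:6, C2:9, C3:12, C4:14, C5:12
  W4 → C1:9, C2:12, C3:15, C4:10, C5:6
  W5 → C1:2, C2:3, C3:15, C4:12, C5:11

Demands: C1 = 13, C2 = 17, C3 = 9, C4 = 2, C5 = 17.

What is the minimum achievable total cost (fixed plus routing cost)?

Open {W2, W5}: assign each demand point to its cheapest open site.
  C1→W5 13×2=26, C2→W5 17×3=51, C3→W2 9×7=63, C4→W2 2×9=18, C5→W2 17×4=68
  routing cost 226, fixed 91 → total 317.
Compare {W1, W2, W5}: routing cost 226 + fixed 132 = 358.
Compare {W2, W4, W5}: routing cost 226 + fixed 141 = 367.
Compare {W2, W3, W5}: routing cost 226 + fixed 145 = 371.
All other subsets cost ≥ 358. Minimum total cost: 317.

317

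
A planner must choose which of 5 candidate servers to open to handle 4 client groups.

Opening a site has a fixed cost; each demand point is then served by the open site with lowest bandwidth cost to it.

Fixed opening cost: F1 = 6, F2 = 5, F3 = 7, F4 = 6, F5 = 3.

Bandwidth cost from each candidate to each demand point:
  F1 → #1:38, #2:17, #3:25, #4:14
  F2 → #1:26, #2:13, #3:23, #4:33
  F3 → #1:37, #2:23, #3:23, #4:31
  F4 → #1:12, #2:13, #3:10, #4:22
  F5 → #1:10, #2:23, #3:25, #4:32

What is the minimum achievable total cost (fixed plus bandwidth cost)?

Open {F1, F4}: assign each demand point to its cheapest open site.
  #1→F4 12, #2→F4 13, #3→F4 10, #4→F1 14
  bandwidth cost 49, fixed 12 → total 61.
Compare {F1, F4, F5}: bandwidth cost 47 + fixed 15 = 62.
Compare {F4}: bandwidth cost 57 + fixed 6 = 63.
Compare {F4, F5}: bandwidth cost 55 + fixed 9 = 64.
All other subsets cost ≥ 62. Minimum total cost: 61.

61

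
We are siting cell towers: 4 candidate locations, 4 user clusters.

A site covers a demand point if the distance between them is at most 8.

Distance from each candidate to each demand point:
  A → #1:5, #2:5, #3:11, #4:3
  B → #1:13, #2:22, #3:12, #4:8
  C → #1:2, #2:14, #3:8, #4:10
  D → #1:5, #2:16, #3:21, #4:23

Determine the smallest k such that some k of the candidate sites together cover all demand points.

Coverage sets (demand points within 8 of each site):
  A: {#1, #2, #4}
  B: {#4}
  C: {#1, #3}
  D: {#1}
No single site covers all 4 demand points.
But {A, C} covers everything, so the minimum is 2.

2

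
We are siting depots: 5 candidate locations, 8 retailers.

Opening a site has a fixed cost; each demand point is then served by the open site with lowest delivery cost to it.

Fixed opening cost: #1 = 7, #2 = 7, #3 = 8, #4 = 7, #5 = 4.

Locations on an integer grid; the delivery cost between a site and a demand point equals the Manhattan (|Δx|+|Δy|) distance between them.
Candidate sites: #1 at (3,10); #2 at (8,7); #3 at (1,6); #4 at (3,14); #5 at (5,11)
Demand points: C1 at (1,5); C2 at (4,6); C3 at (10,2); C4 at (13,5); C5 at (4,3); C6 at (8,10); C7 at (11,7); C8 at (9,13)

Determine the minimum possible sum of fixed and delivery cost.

52

Open {#2, #3}: assign each demand point to its cheapest open site.
  C1→#3 1, C2→#3 3, C3→#2 7, C4→#2 7, C5→#3 6, C6→#2 3, C7→#2 3, C8→#2 7
  delivery cost 37, fixed 15 → total 52.
Compare {#2, #3, #5}: delivery cost 36 + fixed 19 = 55.
Compare {#2}: delivery cost 49 + fixed 7 = 56.
Compare {#2, #5}: delivery cost 48 + fixed 11 = 59.
All other subsets cost ≥ 55. Minimum total cost: 52.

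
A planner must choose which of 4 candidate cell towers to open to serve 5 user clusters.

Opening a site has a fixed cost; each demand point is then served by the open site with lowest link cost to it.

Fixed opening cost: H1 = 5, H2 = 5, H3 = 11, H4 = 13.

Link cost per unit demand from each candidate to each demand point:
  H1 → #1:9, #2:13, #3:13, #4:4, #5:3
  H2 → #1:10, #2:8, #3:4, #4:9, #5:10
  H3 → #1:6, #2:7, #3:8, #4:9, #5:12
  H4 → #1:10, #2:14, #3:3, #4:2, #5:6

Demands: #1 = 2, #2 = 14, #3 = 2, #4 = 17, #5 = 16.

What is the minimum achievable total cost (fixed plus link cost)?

Open {H1, H3, H4}: assign each demand point to its cheapest open site.
  #1→H3 2×6=12, #2→H3 14×7=98, #3→H4 2×3=6, #4→H4 17×2=34, #5→H1 16×3=48
  link cost 198, fixed 29 → total 227.
Compare {H1, H2, H3, H4}: link cost 198 + fixed 34 = 232.
Compare {H1, H2, H4}: link cost 218 + fixed 23 = 241.
Compare {H1, H2, H3}: link cost 234 + fixed 21 = 255.
All other subsets cost ≥ 232. Minimum total cost: 227.

227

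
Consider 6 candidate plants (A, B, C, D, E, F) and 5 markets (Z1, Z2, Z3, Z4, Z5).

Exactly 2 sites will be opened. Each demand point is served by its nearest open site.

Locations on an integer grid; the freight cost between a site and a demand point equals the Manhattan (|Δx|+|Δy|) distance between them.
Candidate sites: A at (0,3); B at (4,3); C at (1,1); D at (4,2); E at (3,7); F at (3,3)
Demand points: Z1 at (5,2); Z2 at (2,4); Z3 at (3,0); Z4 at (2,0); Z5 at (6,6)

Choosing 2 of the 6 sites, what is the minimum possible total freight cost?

Open {B, C}.
  Z1→B 2, Z2→B 3, Z3→C 3, Z4→C 2, Z5→B 5  ⇒ total 15.
Compare {B, D}: total 16.
Compare {B, F}: total 16.
No size-2 selection does better; minimum is 15.

15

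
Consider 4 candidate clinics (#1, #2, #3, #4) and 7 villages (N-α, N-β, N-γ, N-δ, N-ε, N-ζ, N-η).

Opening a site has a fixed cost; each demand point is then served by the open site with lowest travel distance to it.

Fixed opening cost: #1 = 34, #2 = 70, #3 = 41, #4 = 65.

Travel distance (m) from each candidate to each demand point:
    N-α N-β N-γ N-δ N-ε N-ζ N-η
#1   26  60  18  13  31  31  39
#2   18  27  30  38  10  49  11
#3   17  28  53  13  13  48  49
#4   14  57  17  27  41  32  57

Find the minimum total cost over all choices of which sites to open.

232

Open {#1, #2}: assign each demand point to its cheapest open site.
  N-α→#2 18, N-β→#2 27, N-γ→#1 18, N-δ→#1 13, N-ε→#2 10, N-ζ→#1 31, N-η→#2 11
  travel distance 128, fixed 104 → total 232.
Compare {#1, #3}: travel distance 159 + fixed 75 = 234.
Compare {#1}: travel distance 218 + fixed 34 = 252.
Compare {#2}: travel distance 183 + fixed 70 = 253.
All other subsets cost ≥ 234. Minimum total cost: 232.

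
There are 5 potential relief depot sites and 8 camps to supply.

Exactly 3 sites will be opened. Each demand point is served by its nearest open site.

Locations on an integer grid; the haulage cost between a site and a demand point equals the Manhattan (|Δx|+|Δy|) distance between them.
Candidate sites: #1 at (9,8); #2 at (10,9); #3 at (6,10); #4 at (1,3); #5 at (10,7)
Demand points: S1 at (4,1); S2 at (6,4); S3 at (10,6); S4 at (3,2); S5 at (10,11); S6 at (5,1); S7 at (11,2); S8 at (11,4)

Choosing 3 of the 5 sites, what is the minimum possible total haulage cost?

33

Open {#2, #4, #5}.
  S1→#4 5, S2→#4 6, S3→#5 1, S4→#4 3, S5→#2 2, S6→#4 6, S7→#5 6, S8→#5 4  ⇒ total 33.
Compare {#1, #4, #5}: total 35.
Compare {#3, #4, #5}: total 35.
No size-3 selection does better; minimum is 33.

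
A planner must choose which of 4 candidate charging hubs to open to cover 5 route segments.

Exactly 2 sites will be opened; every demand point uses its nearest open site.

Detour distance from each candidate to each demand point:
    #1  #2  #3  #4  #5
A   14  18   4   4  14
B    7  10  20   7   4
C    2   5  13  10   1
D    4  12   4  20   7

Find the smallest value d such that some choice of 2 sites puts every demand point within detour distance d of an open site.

5

Open {A, C}.
  Farthest demand point is #2 at detour distance 5 (to C); all others are ≤ 5.
With {A, B} the worst case is 10.
With {B, D} the worst case is 10.
No size-2 selection achieves below 5.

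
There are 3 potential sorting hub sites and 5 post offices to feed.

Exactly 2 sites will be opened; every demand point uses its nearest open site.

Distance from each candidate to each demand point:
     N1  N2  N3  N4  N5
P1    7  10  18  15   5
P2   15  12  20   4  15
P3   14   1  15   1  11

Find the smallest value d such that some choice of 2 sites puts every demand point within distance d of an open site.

Open {P1, P3}.
  Farthest demand point is N3 at distance 15 (to P3); all others are ≤ 15.
With {P2, P3} the worst case is 15.
With {P1, P2} the worst case is 18.
No size-2 selection achieves below 15.

15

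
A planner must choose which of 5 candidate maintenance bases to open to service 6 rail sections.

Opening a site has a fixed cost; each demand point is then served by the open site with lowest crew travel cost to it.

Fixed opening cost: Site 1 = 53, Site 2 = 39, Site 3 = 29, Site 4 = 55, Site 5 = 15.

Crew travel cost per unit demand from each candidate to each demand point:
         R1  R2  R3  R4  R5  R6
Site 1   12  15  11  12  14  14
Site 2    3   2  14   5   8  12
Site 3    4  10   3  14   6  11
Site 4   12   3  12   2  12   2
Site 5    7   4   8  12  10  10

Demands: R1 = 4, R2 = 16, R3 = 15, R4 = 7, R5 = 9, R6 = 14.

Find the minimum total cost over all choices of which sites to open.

289

Open {Site 3, Site 4}: assign each demand point to its cheapest open site.
  R1→Site 3 4×4=16, R2→Site 4 16×3=48, R3→Site 3 15×3=45, R4→Site 4 7×2=14, R5→Site 3 9×6=54, R6→Site 4 14×2=28
  crew travel cost 205, fixed 84 → total 289.
Compare {Site 3, Site 4, Site 5}: crew travel cost 205 + fixed 99 = 304.
Compare {Site 2, Site 3, Site 4}: crew travel cost 185 + fixed 123 = 308.
Compare {Site 2, Site 3, Site 4, Site 5}: crew travel cost 185 + fixed 138 = 323.
All other subsets cost ≥ 304. Minimum total cost: 289.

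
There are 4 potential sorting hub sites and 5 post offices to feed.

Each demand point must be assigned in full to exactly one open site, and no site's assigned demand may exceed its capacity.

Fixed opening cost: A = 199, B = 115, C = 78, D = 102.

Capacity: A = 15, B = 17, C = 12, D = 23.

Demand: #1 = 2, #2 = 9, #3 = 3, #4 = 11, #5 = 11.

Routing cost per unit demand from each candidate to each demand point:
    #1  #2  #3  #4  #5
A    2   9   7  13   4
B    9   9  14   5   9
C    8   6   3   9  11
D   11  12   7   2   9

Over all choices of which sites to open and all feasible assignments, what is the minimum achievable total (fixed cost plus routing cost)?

479

Open {B, D}; cheapest assignment that respects the capacities:
  B (cap 17, load 14): #1, #2, #3 — cost 2×9 + 9×9 + 3×14 = 141
  D (cap 23, load 22): #4, #5 — cost 11×2 + 11×9 = 121
  Shipping 262, fixed 217 → total 479.
  Any other capacity-feasible assignment to {B, D} ships for at least 262.
Compare {B, C, D}: its best feasible assignment gives total 497.
Compare {A, D}: its best feasible assignment gives total 500.
Every other set of open sites that can feasibly serve all demand totals ≥ 497 even under its best assignment. Minimum: 479.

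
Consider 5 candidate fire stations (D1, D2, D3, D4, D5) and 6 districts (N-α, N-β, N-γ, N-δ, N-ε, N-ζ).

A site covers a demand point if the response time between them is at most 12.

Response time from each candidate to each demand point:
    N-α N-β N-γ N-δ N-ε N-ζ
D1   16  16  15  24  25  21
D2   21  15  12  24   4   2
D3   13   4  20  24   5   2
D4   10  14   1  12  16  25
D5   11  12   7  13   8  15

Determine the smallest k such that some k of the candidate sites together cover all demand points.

2

Coverage sets (demand points within 12 of each site):
  D1: {}
  D2: {N-γ, N-ε, N-ζ}
  D3: {N-β, N-ε, N-ζ}
  D4: {N-α, N-γ, N-δ}
  D5: {N-α, N-β, N-γ, N-ε}
No single site covers all 6 demand points.
But {D3, D4} covers everything, so the minimum is 2.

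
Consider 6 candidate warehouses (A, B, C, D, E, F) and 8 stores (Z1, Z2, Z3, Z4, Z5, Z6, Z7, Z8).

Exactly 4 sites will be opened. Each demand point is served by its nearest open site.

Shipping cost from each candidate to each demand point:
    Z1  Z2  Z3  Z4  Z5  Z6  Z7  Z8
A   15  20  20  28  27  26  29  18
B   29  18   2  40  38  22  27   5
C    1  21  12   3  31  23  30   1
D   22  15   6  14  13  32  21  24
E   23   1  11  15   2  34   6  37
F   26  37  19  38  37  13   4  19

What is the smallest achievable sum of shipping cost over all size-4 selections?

27

Open {B, C, E, F}.
  Z1→C 1, Z2→E 1, Z3→B 2, Z4→C 3, Z5→E 2, Z6→F 13, Z7→F 4, Z8→C 1  ⇒ total 27.
Compare {C, D, E, F}: total 31.
Compare {A, C, E, F}: total 36.
No size-4 selection does better; minimum is 27.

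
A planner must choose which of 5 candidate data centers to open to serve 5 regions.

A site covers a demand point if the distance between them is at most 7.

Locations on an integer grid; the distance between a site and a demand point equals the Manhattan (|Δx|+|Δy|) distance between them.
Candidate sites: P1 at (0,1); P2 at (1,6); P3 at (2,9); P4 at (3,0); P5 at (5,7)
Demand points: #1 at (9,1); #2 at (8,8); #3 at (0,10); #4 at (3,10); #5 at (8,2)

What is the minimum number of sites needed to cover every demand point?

Coverage sets (demand points within 7 of each site):
  P1: {}
  P2: {#3, #4}
  P3: {#2, #3, #4}
  P4: {#1, #5}
  P5: {#2, #4}
No single site covers all 5 demand points.
But {P3, P4} covers everything, so the minimum is 2.

2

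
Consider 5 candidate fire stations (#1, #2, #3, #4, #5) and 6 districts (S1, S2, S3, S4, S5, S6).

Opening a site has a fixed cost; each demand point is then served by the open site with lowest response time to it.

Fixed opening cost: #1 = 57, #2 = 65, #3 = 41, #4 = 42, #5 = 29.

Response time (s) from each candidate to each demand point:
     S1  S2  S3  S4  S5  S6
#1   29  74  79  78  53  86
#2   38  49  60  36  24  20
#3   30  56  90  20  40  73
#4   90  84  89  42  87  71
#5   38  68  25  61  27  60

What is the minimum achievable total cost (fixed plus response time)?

286

Open {#2, #5}: assign each demand point to its cheapest open site.
  S1→#2 38, S2→#2 49, S3→#5 25, S4→#2 36, S5→#2 24, S6→#2 20
  response time 192, fixed 94 → total 286.
Compare {#3, #5}: response time 218 + fixed 70 = 288.
Compare {#2}: response time 227 + fixed 65 = 292.
Compare {#2, #3, #5}: response time 168 + fixed 135 = 303.
All other subsets cost ≥ 288. Minimum total cost: 286.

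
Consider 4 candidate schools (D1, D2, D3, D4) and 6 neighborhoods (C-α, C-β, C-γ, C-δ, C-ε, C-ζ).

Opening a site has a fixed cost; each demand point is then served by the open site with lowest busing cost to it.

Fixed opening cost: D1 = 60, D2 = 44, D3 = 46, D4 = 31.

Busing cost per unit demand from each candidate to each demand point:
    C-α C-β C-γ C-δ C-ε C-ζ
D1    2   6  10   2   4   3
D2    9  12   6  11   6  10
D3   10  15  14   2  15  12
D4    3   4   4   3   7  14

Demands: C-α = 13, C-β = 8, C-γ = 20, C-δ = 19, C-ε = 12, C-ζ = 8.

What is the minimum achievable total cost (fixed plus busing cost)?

339

Open {D1, D4}: assign each demand point to its cheapest open site.
  C-α→D1 13×2=26, C-β→D4 8×4=32, C-γ→D4 20×4=80, C-δ→D1 19×2=38, C-ε→D1 12×4=48, C-ζ→D1 8×3=24
  busing cost 248, fixed 91 → total 339.
Compare {D1, D2, D4}: busing cost 248 + fixed 135 = 383.
Compare {D1, D3, D4}: busing cost 248 + fixed 137 = 385.
Compare {D1, D2}: busing cost 304 + fixed 104 = 408.
All other subsets cost ≥ 383. Minimum total cost: 339.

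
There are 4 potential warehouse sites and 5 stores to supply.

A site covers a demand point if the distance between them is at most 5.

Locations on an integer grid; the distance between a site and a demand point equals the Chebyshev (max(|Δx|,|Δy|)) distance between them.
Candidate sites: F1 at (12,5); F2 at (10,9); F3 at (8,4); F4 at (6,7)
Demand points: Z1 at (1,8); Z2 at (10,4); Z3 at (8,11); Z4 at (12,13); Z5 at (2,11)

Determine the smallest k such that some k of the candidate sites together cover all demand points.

Coverage sets (demand points within 5 of each site):
  F1: {Z2}
  F2: {Z2, Z3, Z4}
  F3: {Z2}
  F4: {Z1, Z2, Z3, Z5}
No single site covers all 5 demand points.
But {F2, F4} covers everything, so the minimum is 2.

2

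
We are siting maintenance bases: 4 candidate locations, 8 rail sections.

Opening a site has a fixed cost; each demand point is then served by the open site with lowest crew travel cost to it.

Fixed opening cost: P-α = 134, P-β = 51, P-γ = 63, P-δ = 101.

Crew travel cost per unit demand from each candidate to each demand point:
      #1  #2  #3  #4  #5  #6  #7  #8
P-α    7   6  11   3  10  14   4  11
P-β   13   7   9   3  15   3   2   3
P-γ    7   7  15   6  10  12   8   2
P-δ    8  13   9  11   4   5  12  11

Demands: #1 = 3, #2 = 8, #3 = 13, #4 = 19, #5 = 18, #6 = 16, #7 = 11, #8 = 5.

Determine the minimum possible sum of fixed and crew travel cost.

563

Open {P-β, P-δ}: assign each demand point to its cheapest open site.
  #1→P-δ 3×8=24, #2→P-β 8×7=56, #3→P-β 13×9=117, #4→P-β 19×3=57, #5→P-δ 18×4=72, #6→P-β 16×3=48, #7→P-β 11×2=22, #8→P-β 5×3=15
  crew travel cost 411, fixed 152 → total 563.
Compare {P-β, P-γ, P-δ}: crew travel cost 403 + fixed 215 = 618.
Compare {P-β, P-γ}: crew travel cost 511 + fixed 114 = 625.
Compare {P-β}: crew travel cost 624 + fixed 51 = 675.
All other subsets cost ≥ 618. Minimum total cost: 563.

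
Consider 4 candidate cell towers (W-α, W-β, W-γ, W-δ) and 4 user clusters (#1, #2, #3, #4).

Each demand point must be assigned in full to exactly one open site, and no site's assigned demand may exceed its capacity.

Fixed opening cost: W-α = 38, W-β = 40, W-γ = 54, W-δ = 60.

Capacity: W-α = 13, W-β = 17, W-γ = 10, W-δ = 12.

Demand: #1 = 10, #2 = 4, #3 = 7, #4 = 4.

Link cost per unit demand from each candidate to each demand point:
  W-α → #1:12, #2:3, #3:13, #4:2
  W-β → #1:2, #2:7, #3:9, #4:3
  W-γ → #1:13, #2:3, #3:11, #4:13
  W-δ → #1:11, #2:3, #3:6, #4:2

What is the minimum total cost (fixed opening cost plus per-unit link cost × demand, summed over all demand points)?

Open {W-α, W-β}; cheapest assignment that respects the capacities:
  W-α (cap 13, load 8): #2, #4 — cost 4×3 + 4×2 = 20
  W-β (cap 17, load 17): #1, #3 — cost 10×2 + 7×9 = 83
  Shipping 103, fixed 78 → total 181.
  Any other capacity-feasible assignment to {W-α, W-β} ships for at least 103.
Compare {W-β, W-δ}: its best feasible assignment gives total 186.
Compare {W-α, W-β, W-δ}: its best feasible assignment gives total 220.
Every other set of open sites that can feasibly serve all demand totals ≥ 186 even under its best assignment. Minimum: 181.

181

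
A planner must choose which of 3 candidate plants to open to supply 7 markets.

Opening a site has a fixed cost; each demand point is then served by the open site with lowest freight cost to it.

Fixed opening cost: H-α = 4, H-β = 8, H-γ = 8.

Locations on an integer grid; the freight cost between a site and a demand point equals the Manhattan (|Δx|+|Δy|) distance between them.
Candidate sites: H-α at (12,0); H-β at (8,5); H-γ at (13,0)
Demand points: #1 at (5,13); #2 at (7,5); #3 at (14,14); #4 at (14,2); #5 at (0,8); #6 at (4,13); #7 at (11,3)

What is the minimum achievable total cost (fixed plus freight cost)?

Open {H-α, H-β}: assign each demand point to its cheapest open site.
  #1→H-β 11, #2→H-β 1, #3→H-β 15, #4→H-α 4, #5→H-β 11, #6→H-β 12, #7→H-α 4
  freight cost 58, fixed 12 → total 70.
Compare {H-β}: freight cost 64 + fixed 8 = 72.
Compare {H-β, H-γ}: freight cost 58 + fixed 16 = 74.
Compare {H-α, H-β, H-γ}: freight cost 57 + fixed 20 = 77.
All other subsets cost ≥ 72. Minimum total cost: 70.

70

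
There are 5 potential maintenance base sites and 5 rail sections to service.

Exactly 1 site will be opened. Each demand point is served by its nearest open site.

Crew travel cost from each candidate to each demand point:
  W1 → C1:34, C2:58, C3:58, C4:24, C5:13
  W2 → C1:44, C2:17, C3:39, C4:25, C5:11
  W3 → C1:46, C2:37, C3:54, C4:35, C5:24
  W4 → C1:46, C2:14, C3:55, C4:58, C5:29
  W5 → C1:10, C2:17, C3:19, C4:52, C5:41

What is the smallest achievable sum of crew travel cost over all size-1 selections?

136

Open {W2}.
  C1→W2 44, C2→W2 17, C3→W2 39, C4→W2 25, C5→W2 11  ⇒ total 136.
Compare {W5}: total 139.
Compare {W1}: total 187.
No size-1 selection does better; minimum is 136.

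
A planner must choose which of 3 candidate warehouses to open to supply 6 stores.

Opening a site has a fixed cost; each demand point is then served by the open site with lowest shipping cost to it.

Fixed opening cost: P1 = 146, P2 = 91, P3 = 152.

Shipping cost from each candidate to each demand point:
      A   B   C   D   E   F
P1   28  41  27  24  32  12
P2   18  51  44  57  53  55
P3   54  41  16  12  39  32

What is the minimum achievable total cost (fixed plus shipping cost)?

310

Open {P1}: assign each demand point to its cheapest open site.
  A→P1 28, B→P1 41, C→P1 27, D→P1 24, E→P1 32, F→P1 12
  shipping cost 164, fixed 146 → total 310.
Compare {P3}: shipping cost 194 + fixed 152 = 346.
Compare {P2}: shipping cost 278 + fixed 91 = 369.
Compare {P1, P2}: shipping cost 154 + fixed 237 = 391.
All other subsets cost ≥ 346. Minimum total cost: 310.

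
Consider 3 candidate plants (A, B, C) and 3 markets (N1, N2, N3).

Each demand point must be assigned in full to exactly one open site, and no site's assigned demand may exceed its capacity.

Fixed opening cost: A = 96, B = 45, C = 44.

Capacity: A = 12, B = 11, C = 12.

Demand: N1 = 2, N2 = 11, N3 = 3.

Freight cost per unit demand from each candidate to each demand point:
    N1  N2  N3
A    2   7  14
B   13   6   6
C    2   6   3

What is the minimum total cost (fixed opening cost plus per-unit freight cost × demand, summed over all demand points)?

Open {B, C}; cheapest assignment that respects the capacities:
  B (cap 11, load 11): N2 — cost 11×6 = 66
  C (cap 12, load 5): N1, N3 — cost 2×2 + 3×3 = 13
  Shipping 79, fixed 89 → total 168.
  Any other capacity-feasible assignment to {B, C} ships for at least 79.
Compare {A, C}: its best feasible assignment gives total 230.
Compare {A, B}: its best feasible assignment gives total 253.
Every other set of open sites that can feasibly serve all demand totals ≥ 230 even under its best assignment. Minimum: 168.

168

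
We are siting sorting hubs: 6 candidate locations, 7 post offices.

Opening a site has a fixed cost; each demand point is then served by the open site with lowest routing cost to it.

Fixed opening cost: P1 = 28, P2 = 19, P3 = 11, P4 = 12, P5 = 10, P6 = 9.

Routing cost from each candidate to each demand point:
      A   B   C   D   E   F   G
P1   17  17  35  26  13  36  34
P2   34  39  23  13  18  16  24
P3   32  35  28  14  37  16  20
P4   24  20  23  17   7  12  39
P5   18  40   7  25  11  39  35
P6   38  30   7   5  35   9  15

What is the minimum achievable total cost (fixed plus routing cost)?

108

Open {P4, P6}: assign each demand point to its cheapest open site.
  A→P4 24, B→P4 20, C→P6 7, D→P6 5, E→P4 7, F→P6 9, G→P6 15
  routing cost 87, fixed 21 → total 108.
Compare {P4, P5, P6}: routing cost 81 + fixed 31 = 112.
Compare {P5, P6}: routing cost 95 + fixed 19 = 114.
Compare {P3, P4, P6}: routing cost 87 + fixed 32 = 119.
All other subsets cost ≥ 112. Minimum total cost: 108.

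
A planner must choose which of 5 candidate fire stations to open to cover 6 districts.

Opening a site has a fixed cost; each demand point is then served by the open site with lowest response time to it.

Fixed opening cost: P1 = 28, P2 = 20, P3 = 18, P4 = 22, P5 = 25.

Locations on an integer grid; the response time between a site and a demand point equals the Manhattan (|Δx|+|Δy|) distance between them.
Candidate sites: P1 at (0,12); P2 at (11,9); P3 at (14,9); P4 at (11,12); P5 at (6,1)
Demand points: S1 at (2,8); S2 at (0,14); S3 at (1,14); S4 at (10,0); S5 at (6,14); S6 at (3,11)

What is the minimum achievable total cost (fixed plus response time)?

73

Open {P1}: assign each demand point to its cheapest open site.
  S1→P1 6, S2→P1 2, S3→P1 3, S4→P1 22, S5→P1 8, S6→P1 4
  response time 45, fixed 28 → total 73.
Compare {P1, P2}: response time 33 + fixed 48 = 81.
Compare {P1, P5}: response time 28 + fixed 53 = 81.
Compare {P1, P3}: response time 36 + fixed 46 = 82.
All other subsets cost ≥ 81. Minimum total cost: 73.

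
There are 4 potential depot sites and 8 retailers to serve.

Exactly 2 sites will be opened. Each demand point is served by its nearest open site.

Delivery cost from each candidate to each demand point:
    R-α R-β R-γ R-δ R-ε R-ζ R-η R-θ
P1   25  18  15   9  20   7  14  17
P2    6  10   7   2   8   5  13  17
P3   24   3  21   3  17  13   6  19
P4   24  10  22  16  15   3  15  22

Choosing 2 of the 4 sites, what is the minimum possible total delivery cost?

Open {P2, P3}.
  R-α→P2 6, R-β→P3 3, R-γ→P2 7, R-δ→P2 2, R-ε→P2 8, R-ζ→P2 5, R-η→P3 6, R-θ→P2 17  ⇒ total 54.
Compare {P2, P4}: total 66.
Compare {P1, P2}: total 68.
No size-2 selection does better; minimum is 54.

54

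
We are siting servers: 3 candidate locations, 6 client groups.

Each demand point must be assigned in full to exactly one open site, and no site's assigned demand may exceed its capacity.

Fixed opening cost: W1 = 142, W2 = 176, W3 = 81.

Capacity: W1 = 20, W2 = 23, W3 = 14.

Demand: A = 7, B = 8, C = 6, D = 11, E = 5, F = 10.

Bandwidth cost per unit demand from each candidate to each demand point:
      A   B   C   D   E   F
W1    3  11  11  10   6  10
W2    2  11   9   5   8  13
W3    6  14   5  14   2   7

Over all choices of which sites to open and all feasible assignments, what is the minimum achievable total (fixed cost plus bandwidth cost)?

Open {W1, W2, W3}; cheapest assignment that respects the capacities:
  W1 (cap 20, load 18): B, F — cost 8×11 + 10×10 = 188
  W2 (cap 23, load 18): A, D — cost 7×2 + 11×5 = 69
  W3 (cap 14, load 11): C, E — cost 6×5 + 5×2 = 40
  Shipping 297, fixed 399 → total 696.
  Any other capacity-feasible assignment to {W1, W2, W3} ships for at least 297.
Total demand is 47 and no other set of sites has combined capacity ≥ 47, so {W1, W2, W3} is the only feasible choice of open sites. Minimum: 696.

696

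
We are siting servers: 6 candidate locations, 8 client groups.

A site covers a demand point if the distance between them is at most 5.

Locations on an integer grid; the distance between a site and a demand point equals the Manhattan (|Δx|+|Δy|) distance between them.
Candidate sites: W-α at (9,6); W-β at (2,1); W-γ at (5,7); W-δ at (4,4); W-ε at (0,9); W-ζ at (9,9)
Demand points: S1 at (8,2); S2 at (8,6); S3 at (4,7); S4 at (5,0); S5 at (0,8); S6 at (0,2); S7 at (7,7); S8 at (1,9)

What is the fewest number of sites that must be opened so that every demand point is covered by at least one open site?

Coverage sets (demand points within 5 of each site):
  W-α: {S1, S2, S7}
  W-β: {S4, S6}
  W-γ: {S2, S3, S7}
  W-δ: {S3, S4}
  W-ε: {S5, S8}
  W-ζ: {S2, S7}
No 3 sites suffice: every size-3 union leaves at least one demand point uncovered.
But {W-α, W-β, W-γ, W-ε} covers everything, so the minimum is 4.

4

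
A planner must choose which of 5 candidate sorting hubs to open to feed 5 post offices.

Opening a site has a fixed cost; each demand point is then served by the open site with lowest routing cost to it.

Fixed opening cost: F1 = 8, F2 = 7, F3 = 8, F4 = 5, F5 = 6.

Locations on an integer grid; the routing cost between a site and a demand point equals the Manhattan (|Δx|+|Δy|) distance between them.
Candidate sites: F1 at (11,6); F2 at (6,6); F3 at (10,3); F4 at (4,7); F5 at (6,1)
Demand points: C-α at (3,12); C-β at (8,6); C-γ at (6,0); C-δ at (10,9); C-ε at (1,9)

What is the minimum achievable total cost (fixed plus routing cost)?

36

Open {F4, F5}: assign each demand point to its cheapest open site.
  C-α→F4 6, C-β→F4 5, C-γ→F5 1, C-δ→F4 8, C-ε→F4 5
  routing cost 25, fixed 11 → total 36.
Compare {F4}: routing cost 33 + fixed 5 = 38.
Compare {F2, F4}: routing cost 26 + fixed 12 = 38.
Compare {F1, F4, F5}: routing cost 19 + fixed 19 = 38.
All other subsets cost ≥ 38. Minimum total cost: 36.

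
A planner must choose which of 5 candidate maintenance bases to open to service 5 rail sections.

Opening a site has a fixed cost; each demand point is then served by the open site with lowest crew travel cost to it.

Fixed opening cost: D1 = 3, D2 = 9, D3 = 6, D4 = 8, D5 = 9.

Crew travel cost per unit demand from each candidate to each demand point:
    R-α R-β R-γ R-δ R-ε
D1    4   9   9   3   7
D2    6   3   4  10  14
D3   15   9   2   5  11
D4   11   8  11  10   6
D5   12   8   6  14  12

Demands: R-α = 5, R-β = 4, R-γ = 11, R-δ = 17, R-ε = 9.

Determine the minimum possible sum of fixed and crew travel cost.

Open {D1, D2, D3, D4}: assign each demand point to its cheapest open site.
  R-α→D1 5×4=20, R-β→D2 4×3=12, R-γ→D3 11×2=22, R-δ→D1 17×3=51, R-ε→D4 9×6=54
  crew travel cost 159, fixed 26 → total 185.
Compare {D1, D2, D3}: crew travel cost 168 + fixed 18 = 186.
Compare {D1, D2, D3, D4, D5}: crew travel cost 159 + fixed 35 = 194.
Compare {D1, D2, D3, D5}: crew travel cost 168 + fixed 27 = 195.
All other subsets cost ≥ 186. Minimum total cost: 185.

185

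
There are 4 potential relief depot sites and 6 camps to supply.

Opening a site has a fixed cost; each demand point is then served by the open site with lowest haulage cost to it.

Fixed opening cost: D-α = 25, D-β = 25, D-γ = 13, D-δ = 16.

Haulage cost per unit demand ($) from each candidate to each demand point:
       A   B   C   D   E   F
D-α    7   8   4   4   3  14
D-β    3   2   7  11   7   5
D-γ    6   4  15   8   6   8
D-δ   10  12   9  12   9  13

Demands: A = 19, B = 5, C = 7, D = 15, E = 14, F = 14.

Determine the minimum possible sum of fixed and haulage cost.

317

Open {D-α, D-β}: assign each demand point to its cheapest open site.
  A→D-β 19×3=57, B→D-β 5×2=10, C→D-α 7×4=28, D→D-α 15×4=60, E→D-α 14×3=42, F→D-β 14×5=70
  haulage cost 267, fixed 50 → total 317.
Compare {D-α, D-β, D-γ}: haulage cost 267 + fixed 63 = 330.
Compare {D-α, D-β, D-δ}: haulage cost 267 + fixed 66 = 333.
Compare {D-α, D-β, D-γ, D-δ}: haulage cost 267 + fixed 79 = 346.
All other subsets cost ≥ 330. Minimum total cost: 317.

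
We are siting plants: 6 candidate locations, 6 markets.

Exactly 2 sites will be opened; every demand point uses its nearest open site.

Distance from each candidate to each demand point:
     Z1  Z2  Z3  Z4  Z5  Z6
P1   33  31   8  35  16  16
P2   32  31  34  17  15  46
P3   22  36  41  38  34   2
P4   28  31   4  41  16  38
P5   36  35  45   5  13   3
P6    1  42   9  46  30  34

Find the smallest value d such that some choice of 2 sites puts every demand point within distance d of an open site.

Open {P4, P5}.
  Farthest demand point is Z2 at distance 31 (to P4); all others are ≤ 31.
With {P1, P2} the worst case is 32.
With {P1, P5} the worst case is 33.
No size-2 selection achieves below 31.

31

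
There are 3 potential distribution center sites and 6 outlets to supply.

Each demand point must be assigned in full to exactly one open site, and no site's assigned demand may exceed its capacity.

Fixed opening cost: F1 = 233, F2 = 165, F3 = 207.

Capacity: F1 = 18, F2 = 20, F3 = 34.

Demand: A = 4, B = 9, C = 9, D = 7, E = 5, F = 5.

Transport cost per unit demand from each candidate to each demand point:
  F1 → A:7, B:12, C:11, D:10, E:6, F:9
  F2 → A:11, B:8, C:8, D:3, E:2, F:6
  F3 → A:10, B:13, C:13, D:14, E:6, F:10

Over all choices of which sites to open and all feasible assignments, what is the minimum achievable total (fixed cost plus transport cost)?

Open {F2, F3}; cheapest assignment that respects the capacities:
  F2 (cap 20, load 16): B, D — cost 9×8 + 7×3 = 93
  F3 (cap 34, load 23): A, C, E, F — cost 4×10 + 9×13 + 5×6 + 5×10 = 237
  Shipping 330, fixed 372 → total 702.
  Any other capacity-feasible assignment to {F2, F3} ships for at least 330.
Compare {F1, F3}: its best feasible assignment gives total 846.
Compare {F1, F2, F3}: its best feasible assignment gives total 900.
Every other set of open sites that can feasibly serve all demand totals ≥ 846 even under its best assignment. Minimum: 702.

702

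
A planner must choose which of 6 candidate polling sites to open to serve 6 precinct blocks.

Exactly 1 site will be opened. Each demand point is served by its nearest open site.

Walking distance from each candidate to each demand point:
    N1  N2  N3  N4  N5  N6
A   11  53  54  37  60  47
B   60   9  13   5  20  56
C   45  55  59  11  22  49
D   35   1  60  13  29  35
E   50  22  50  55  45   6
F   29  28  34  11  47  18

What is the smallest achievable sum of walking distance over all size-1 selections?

163

Open {B}.
  N1→B 60, N2→B 9, N3→B 13, N4→B 5, N5→B 20, N6→B 56  ⇒ total 163.
Compare {F}: total 167.
Compare {D}: total 173.
No size-1 selection does better; minimum is 163.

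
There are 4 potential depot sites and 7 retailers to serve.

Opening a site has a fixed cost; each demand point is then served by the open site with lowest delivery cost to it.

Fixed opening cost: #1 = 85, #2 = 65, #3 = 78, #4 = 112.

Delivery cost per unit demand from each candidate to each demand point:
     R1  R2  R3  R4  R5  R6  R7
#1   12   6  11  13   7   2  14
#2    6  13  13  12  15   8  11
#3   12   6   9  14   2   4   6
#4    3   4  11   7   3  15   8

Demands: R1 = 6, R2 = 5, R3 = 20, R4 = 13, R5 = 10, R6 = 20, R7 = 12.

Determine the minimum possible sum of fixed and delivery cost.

671

Open {#3, #4}: assign each demand point to its cheapest open site.
  R1→#4 6×3=18, R2→#4 5×4=20, R3→#3 20×9=180, R4→#4 13×7=91, R5→#3 10×2=20, R6→#3 20×4=80, R7→#3 12×6=72
  delivery cost 481, fixed 190 → total 671.
Compare {#1, #4}: delivery cost 515 + fixed 197 = 712.
Compare {#3}: delivery cost 636 + fixed 78 = 714.
Compare {#1, #3, #4}: delivery cost 441 + fixed 275 = 716.
All other subsets cost ≥ 712. Minimum total cost: 671.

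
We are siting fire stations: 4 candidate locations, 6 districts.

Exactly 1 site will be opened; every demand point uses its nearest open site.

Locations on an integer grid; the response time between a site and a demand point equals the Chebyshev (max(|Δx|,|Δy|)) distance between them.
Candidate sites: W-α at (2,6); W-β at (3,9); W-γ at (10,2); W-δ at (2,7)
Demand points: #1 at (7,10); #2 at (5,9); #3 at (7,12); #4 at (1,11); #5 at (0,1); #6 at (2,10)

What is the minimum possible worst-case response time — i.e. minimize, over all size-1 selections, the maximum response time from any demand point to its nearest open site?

6

Open {W-α}.
  Farthest demand point is #3 at response time 6 (to W-α); all others are ≤ 6.
With {W-δ} the worst case is 6.
With {W-β} the worst case is 8.
No size-1 selection achieves below 6.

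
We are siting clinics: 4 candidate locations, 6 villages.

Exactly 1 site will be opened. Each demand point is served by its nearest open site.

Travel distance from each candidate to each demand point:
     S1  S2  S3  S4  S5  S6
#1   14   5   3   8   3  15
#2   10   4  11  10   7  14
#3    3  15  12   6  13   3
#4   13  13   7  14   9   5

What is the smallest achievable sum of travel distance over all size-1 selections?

Open {#1}.
  S1→#1 14, S2→#1 5, S3→#1 3, S4→#1 8, S5→#1 3, S6→#1 15  ⇒ total 48.
Compare {#3}: total 52.
Compare {#2}: total 56.
No size-1 selection does better; minimum is 48.

48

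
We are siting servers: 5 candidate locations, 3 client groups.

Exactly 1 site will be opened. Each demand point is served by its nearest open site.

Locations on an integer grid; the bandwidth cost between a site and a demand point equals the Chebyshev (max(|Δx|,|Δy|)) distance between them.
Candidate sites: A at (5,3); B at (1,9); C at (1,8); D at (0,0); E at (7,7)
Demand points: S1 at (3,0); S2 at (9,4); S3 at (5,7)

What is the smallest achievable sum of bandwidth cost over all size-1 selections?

Open {A}.
  S1→A 3, S2→A 4, S3→A 4  ⇒ total 11.
Compare {E}: total 12.
Compare {D}: total 19.
No size-1 selection does better; minimum is 11.

11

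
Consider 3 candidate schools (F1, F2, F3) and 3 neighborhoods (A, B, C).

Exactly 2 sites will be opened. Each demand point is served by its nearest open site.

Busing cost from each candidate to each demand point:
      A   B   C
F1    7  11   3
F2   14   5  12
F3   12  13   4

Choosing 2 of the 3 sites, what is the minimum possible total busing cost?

15

Open {F1, F2}.
  A→F1 7, B→F2 5, C→F1 3  ⇒ total 15.
Compare {F1, F3}: total 21.
Compare {F2, F3}: total 21.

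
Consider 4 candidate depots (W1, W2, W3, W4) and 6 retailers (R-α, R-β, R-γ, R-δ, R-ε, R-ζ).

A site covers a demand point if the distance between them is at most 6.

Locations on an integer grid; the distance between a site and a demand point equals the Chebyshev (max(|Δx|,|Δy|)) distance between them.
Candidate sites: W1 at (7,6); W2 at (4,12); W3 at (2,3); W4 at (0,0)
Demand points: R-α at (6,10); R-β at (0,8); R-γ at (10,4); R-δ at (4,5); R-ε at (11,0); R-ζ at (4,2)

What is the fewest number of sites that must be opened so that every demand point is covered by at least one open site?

Coverage sets (demand points within 6 of each site):
  W1: {R-α, R-γ, R-δ, R-ε, R-ζ}
  W2: {R-α, R-β}
  W3: {R-β, R-δ, R-ζ}
  W4: {R-δ, R-ζ}
No single site covers all 6 demand points.
But {W1, W2} covers everything, so the minimum is 2.

2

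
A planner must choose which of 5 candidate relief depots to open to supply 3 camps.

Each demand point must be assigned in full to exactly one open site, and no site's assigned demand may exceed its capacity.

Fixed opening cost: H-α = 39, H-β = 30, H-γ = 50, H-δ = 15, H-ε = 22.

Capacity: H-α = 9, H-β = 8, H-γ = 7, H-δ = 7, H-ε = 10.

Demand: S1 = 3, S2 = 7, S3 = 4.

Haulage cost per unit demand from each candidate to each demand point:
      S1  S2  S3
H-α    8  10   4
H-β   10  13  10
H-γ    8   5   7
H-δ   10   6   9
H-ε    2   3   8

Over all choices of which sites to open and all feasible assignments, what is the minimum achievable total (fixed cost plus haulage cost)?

100

Open {H-δ, H-ε}; cheapest assignment that respects the capacities:
  H-δ (cap 7, load 4): S3 — cost 4×9 = 36
  H-ε (cap 10, load 10): S1, S2 — cost 3×2 + 7×3 = 27
  Shipping 63, fixed 37 → total 100.
  Any other capacity-feasible assignment to {H-δ, H-ε} ships for at least 63.
Compare {H-α, H-ε}: its best feasible assignment gives total 104.
Compare {H-β, H-ε}: its best feasible assignment gives total 119.
Every other set of open sites that can feasibly serve all demand totals ≥ 104 even under its best assignment. Minimum: 100.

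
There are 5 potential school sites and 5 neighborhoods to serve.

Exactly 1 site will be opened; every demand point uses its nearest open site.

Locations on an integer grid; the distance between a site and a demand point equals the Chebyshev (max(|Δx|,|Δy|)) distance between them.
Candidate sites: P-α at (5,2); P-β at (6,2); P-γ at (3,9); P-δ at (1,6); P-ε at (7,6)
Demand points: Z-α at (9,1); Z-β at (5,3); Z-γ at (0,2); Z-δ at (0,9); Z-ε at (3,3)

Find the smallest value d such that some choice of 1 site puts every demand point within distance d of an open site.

7

Open {P-α}.
  Farthest demand point is Z-δ at distance 7 (to P-α); all others are ≤ 7.
With {P-β} the worst case is 7.
With {P-ε} the worst case is 7.
No size-1 selection achieves below 7.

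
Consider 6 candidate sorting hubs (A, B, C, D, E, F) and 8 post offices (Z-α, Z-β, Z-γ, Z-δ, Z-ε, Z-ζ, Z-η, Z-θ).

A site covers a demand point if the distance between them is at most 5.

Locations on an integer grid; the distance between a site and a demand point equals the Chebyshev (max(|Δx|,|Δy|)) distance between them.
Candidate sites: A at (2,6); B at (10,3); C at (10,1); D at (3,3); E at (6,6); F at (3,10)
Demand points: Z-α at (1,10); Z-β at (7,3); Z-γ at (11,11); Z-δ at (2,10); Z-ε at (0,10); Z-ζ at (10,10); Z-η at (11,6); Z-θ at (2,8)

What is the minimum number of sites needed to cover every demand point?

2

Coverage sets (demand points within 5 of each site):
  A: {Z-α, Z-β, Z-δ, Z-ε, Z-θ}
  B: {Z-β, Z-η}
  C: {Z-β, Z-η}
  D: {Z-β, Z-θ}
  E: {Z-α, Z-β, Z-γ, Z-δ, Z-ζ, Z-η, Z-θ}
  F: {Z-α, Z-δ, Z-ε, Z-θ}
No single site covers all 8 demand points.
But {A, E} covers everything, so the minimum is 2.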